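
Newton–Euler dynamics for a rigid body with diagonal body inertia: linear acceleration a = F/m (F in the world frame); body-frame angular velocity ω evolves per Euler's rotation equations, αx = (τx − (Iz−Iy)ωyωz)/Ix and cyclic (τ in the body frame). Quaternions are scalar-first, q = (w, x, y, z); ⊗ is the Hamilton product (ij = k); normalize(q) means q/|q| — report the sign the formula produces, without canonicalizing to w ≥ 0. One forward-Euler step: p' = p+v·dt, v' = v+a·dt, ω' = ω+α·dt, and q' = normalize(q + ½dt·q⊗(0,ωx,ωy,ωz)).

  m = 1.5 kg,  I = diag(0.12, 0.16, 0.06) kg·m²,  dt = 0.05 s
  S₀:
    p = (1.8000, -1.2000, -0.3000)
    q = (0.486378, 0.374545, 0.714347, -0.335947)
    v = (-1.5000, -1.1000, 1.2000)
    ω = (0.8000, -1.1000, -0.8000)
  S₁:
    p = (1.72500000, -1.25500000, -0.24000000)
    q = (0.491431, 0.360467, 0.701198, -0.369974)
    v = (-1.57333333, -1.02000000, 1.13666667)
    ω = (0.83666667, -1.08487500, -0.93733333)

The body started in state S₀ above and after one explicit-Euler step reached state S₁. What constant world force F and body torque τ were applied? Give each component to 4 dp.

F = (-2.2000, 2.4000, -1.9000)
τ = (0.0000, 0.0100, -0.2000)

Δω = ω₁−ω₀ = (0.03666667, 0.01512500, -0.13733333)
gyro term ω₀×Iω₀ = (-0.0880, -0.0384, -0.0352)
τ = I·(Δω/dt) + ω₀×(Iω₀) = (0.0000, 0.0100, -0.2000)
Δv = v₁−v₀ = (-0.07333333, 0.08000000, -0.06333333)
applied force F = (-2.2000, 2.4000, -1.9000)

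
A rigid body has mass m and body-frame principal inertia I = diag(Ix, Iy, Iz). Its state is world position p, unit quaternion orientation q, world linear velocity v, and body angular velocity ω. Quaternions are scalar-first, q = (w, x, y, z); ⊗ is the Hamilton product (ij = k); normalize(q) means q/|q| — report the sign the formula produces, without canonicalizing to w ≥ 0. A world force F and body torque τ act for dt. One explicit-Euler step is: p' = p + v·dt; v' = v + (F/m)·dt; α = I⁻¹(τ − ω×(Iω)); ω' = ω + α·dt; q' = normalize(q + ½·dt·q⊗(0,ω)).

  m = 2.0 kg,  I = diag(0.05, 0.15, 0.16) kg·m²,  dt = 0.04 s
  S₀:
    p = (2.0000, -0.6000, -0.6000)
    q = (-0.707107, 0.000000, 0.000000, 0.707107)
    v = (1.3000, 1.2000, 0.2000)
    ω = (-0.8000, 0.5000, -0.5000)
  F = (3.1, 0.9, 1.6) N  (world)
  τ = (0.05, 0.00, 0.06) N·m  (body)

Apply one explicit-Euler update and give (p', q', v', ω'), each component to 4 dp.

angular accel α = (1.0500, 0.2933, 0.6250)
ω + α·dt = (-0.7580, 0.5117, -0.4750)
Hamilton product q⊗(0,ω) = (0.3535535, 0.2121321, -0.9192391, 0.3535535)
updated quaternion q' = (-0.6999, 0.0042, -0.0184, 0.7140)
new position p' = (2.0520, -0.5520, -0.5920)
new velocity v' = (1.3620, 1.2180, 0.2320)

p' = (2.0520, -0.5520, -0.5920)
q' = (-0.6999, 0.0042, -0.0184, 0.7140)
v' = (1.3620, 1.2180, 0.2320)
ω' = (-0.7580, 0.5117, -0.4750)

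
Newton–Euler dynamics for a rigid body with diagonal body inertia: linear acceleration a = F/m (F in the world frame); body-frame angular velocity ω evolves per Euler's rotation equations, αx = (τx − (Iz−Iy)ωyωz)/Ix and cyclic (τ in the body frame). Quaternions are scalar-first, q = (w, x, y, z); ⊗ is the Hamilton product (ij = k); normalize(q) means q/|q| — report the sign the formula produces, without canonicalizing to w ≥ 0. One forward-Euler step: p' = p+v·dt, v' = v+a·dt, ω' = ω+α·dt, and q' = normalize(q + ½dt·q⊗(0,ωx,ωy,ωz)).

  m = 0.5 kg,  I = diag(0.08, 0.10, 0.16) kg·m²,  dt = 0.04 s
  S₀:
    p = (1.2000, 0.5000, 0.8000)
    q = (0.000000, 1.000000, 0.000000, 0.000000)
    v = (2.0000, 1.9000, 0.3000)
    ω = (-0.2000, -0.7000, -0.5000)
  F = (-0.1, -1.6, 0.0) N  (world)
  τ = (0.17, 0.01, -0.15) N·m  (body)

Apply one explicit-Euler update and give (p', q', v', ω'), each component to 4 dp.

(τ − ω×Iω)/I = (1.8625, 0.1800, -0.9550)
ω' = ω + α·dt = (-0.1255, -0.6928, -0.5382)
2q̇ = q⊗(0,ω) = (0.2000000, 0.0000000, 0.5000000, -0.7000000)
updated quaternion q' = (0.0040, 0.9998, 0.0100, -0.0140)
a = F/m = (-0.2000, -3.2000, 0.0000)
p' = p + v·dt = (1.2800, 0.5760, 0.8120)
v + (F/m)dt = (1.9920, 1.7720, 0.3000)

p' = (1.2800, 0.5760, 0.8120)
q' = (0.0040, 0.9998, 0.0100, -0.0140)
v' = (1.9920, 1.7720, 0.3000)
ω' = (-0.1255, -0.6928, -0.5382)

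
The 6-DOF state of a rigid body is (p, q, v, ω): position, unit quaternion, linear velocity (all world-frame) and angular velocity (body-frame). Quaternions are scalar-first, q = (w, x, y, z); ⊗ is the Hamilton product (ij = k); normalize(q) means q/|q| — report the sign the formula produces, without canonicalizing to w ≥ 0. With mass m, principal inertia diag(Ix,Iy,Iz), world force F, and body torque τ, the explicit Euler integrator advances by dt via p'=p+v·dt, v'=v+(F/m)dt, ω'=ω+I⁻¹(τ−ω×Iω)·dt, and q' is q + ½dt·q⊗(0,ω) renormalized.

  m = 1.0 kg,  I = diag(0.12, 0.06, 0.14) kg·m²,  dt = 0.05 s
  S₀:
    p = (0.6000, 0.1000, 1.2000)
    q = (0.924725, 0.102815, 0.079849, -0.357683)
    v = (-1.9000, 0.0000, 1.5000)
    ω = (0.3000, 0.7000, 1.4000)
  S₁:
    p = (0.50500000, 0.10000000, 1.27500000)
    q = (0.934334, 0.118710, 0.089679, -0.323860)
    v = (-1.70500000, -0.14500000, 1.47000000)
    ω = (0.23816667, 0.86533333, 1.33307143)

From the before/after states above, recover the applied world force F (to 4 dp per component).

Δv = v₁−v₀ = (0.19500000, -0.14500000, -0.03000000)
m·(v₁−v₀)/dt = (3.9000, -2.9000, -0.6000)

F = (3.9000, -2.9000, -0.6000)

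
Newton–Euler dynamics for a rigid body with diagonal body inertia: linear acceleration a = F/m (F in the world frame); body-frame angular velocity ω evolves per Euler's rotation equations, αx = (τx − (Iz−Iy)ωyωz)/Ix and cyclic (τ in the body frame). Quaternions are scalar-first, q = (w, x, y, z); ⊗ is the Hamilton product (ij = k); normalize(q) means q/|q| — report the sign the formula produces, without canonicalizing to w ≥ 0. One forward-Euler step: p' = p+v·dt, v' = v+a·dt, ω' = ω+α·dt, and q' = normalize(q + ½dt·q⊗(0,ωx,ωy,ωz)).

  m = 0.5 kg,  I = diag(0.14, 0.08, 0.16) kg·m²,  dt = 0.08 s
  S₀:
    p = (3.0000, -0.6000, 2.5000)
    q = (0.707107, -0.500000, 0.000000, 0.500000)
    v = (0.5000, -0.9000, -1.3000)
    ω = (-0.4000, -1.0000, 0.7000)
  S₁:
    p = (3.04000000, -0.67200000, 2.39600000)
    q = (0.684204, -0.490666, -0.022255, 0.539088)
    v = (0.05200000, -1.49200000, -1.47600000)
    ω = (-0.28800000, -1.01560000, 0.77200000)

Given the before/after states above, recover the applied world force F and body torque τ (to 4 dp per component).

rate change Δω = (0.11200000, -0.01560000, 0.07200000)
precession coupling = (-0.0560, 0.0056, -0.0240)
τ = I·(Δω/dt) + ω₀×(Iω₀) = (0.1400, -0.0100, 0.1200)
velocity change Δv = (-0.44800000, -0.59200000, -0.17600000)
m·(v₁−v₀)/dt = (-2.8000, -3.7000, -1.1000)

F = (-2.8000, -3.7000, -1.1000)
τ = (0.1400, -0.0100, 0.1200)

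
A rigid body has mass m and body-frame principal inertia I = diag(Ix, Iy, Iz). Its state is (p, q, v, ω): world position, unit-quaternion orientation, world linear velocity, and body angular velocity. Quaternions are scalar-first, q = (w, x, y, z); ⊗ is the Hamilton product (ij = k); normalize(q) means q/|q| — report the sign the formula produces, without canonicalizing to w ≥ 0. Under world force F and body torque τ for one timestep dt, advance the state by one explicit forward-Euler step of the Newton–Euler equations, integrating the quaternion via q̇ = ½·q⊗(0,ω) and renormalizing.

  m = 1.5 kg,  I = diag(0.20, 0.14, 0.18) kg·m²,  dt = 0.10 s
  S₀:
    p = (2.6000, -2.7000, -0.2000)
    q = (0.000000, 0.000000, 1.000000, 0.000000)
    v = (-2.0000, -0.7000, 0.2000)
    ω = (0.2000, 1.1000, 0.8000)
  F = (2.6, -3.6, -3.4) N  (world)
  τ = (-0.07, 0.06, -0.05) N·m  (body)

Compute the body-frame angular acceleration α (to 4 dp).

α = (-0.5260, 0.4057, -0.2044)

gyro term ω×Iω = (0.0352, 0.0032, -0.0132)
(τ − ω×Iω)/I = (-0.5260, 0.4057, -0.2044)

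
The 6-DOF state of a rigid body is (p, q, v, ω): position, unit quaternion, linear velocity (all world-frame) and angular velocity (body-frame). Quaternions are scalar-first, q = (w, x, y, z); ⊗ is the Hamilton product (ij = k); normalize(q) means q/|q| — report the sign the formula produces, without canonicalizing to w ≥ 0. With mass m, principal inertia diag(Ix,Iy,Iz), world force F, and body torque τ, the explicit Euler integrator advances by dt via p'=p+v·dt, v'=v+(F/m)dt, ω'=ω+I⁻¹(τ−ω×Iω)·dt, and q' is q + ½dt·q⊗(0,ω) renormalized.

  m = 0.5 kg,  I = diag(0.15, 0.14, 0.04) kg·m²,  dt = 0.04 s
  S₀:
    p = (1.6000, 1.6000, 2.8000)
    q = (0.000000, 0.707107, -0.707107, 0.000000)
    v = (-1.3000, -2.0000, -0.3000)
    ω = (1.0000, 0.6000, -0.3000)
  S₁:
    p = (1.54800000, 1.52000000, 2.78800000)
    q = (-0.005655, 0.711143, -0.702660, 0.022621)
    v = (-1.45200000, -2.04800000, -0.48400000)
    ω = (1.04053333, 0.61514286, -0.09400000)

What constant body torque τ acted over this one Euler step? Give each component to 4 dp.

τ = (0.1700, 0.0200, 0.2000)

rate change Δω = (0.04053333, 0.01514286, 0.20600000)
precession coupling = (0.0180, -0.0330, -0.0060)
I·α + gyro = (0.1700, 0.0200, 0.2000)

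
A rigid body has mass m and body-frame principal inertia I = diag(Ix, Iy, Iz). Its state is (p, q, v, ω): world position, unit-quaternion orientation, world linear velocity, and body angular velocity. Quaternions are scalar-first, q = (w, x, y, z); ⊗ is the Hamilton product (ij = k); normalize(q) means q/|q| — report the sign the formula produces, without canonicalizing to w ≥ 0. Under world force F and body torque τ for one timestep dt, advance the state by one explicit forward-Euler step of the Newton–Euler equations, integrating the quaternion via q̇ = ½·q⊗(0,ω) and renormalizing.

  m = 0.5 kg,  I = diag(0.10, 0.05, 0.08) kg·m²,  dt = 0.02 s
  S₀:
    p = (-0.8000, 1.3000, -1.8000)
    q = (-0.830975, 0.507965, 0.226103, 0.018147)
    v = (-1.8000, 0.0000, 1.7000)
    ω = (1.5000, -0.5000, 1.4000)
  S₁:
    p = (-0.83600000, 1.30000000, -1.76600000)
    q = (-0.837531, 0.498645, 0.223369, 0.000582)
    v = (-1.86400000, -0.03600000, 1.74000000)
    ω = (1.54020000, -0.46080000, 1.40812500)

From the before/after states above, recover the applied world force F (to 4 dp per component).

F = (-1.6000, -0.9000, 1.0000)

Δv = v₁−v₀ = (-0.06400000, -0.03600000, 0.04000000)
F = m·Δv/dt = (-1.6000, -0.9000, 1.0000)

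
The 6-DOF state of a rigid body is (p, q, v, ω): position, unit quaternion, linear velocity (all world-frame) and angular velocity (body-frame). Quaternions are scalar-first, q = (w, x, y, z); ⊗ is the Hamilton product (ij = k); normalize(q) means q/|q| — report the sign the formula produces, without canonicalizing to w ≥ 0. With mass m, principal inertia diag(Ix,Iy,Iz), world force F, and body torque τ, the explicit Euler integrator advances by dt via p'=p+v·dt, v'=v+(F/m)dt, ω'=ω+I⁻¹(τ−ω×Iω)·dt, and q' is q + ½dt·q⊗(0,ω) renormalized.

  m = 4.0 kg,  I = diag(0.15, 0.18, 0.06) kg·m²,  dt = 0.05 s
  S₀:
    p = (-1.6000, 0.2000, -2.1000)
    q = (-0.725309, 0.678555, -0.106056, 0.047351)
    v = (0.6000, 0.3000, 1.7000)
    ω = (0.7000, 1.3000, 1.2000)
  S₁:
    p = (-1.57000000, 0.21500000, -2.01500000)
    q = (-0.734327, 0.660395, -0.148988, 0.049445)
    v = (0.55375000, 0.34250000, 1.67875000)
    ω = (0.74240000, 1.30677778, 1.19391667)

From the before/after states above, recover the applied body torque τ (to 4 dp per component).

Δω = ω₁−ω₀ = (0.04240000, 0.00677778, -0.00608333)
I·α + gyro = (-0.0600, 0.1000, 0.0200)

τ = (-0.0600, 0.1000, 0.0200)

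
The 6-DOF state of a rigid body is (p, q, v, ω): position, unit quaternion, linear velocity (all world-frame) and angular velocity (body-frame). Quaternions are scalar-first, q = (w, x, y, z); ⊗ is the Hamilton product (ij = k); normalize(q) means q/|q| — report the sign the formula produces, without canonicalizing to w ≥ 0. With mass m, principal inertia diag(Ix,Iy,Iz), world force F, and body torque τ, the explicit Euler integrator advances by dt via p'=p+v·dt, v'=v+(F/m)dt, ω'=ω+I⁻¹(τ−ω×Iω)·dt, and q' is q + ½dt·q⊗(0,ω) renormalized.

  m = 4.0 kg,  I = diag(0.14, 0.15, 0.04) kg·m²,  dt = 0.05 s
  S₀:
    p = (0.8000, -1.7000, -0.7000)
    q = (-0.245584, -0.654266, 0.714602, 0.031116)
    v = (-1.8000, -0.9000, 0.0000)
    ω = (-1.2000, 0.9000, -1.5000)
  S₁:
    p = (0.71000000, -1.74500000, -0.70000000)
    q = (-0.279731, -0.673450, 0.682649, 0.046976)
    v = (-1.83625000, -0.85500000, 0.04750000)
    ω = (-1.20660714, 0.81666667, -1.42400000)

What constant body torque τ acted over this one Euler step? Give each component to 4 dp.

Δω = ω₁−ω₀ = (-0.00660714, -0.08333333, 0.07600000)
ω₀×(Iω₀) = (0.1485, 0.1800, -0.0108)
I·α + gyro = (0.1300, -0.0700, 0.0500)

τ = (0.1300, -0.0700, 0.0500)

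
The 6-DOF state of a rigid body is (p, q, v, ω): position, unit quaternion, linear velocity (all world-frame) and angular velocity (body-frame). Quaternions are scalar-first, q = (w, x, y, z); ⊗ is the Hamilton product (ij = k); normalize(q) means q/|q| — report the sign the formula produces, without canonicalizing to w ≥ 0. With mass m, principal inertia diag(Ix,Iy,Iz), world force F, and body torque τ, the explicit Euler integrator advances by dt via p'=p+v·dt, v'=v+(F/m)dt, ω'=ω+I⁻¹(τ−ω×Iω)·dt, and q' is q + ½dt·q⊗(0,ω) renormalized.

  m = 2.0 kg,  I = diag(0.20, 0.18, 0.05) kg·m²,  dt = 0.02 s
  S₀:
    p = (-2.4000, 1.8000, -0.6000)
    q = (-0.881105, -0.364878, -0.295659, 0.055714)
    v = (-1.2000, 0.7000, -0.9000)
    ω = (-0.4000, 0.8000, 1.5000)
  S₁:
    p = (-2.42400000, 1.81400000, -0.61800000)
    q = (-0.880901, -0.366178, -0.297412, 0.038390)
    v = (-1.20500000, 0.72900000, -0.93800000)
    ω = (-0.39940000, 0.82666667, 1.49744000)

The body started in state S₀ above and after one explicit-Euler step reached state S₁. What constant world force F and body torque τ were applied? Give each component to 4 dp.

F = (-0.5000, 2.9000, -3.8000)
τ = (-0.1500, 0.1500, 0.0000)

ω₁ − ω₀ = (0.00060000, 0.02666667, -0.00256000)
precession coupling = (-0.1560, -0.0900, 0.0064)
applied torque τ = (-0.1500, 0.1500, 0.0000)
v₁ − v₀ = (-0.00500000, 0.02900000, -0.03800000)
applied force F = (-0.5000, 2.9000, -3.8000)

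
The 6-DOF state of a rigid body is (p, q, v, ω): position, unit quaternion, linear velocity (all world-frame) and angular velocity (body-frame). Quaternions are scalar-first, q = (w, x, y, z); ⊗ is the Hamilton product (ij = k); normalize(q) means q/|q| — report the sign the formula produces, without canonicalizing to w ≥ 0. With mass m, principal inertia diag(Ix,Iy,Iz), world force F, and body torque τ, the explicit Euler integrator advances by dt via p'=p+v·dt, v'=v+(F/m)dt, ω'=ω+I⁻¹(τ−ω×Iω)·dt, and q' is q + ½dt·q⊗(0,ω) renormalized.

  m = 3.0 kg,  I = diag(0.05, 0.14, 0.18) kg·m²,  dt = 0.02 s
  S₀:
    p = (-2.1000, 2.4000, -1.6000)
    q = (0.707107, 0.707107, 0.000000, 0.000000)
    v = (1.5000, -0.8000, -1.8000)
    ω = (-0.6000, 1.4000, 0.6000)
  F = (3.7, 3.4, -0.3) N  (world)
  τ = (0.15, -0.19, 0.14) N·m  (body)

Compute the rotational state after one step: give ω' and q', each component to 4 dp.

precession coupling ω×(Iω) = (0.0336, 0.0468, -0.0756)
α = I⁻¹(τ − ω×Iω) = (2.3280, -1.6914, 1.1978)
ω + α·dt = (-0.5534, 1.3662, 0.6240)
q⊗(0,ω) = (0.4242642, -0.4242642, 0.5656856, 1.4142140)
q + ½dt·q⊗(0,ω), renormalized = (0.7113, 0.7028, 0.0057, 0.0141)

ω' = (-0.5534, 1.3662, 0.6240)
q' = (0.7113, 0.7028, 0.0057, 0.0141)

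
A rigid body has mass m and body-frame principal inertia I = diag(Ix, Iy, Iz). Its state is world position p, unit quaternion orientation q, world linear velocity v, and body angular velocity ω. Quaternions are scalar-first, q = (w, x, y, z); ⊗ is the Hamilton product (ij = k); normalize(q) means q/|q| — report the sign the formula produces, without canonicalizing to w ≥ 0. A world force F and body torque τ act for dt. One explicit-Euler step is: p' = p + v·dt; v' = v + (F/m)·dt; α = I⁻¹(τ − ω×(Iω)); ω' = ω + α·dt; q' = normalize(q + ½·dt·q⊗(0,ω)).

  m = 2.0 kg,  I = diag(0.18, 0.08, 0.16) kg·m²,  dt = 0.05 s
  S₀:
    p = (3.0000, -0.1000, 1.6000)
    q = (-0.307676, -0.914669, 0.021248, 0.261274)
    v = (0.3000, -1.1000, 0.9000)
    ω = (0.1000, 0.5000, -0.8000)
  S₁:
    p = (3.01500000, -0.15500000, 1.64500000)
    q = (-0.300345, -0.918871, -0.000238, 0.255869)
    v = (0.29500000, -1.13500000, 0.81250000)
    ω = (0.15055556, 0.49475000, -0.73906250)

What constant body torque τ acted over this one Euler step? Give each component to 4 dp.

rate change Δω = (0.05055556, -0.00525000, 0.06093750)
I·α + gyro = (0.1500, -0.0100, 0.1900)

τ = (0.1500, -0.0100, 0.1900)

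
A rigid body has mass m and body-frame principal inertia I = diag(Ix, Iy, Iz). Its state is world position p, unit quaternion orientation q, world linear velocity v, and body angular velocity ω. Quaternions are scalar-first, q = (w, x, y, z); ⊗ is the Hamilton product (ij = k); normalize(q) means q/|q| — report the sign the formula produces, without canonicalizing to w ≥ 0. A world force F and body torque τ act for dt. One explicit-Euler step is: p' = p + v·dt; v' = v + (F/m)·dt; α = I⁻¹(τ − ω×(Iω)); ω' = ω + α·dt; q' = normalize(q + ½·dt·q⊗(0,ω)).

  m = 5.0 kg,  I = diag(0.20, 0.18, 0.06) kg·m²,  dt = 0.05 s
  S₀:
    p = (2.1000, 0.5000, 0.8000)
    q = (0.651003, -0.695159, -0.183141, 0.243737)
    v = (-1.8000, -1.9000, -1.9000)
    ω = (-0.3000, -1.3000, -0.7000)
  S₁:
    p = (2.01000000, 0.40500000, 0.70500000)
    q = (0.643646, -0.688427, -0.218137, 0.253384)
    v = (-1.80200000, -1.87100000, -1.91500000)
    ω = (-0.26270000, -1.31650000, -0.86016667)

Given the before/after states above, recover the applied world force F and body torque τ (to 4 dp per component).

velocity change Δv = (-0.00200000, 0.02900000, -0.01500000)
applied force F = (-0.2000, 2.9000, -1.5000)
rate change Δω = (0.03730000, -0.01650000, -0.16016667)
gyro term ω₀×Iω₀ = (-0.1092, 0.0294, -0.0078)
τ = I·(Δω/dt) + ω₀×(Iω₀) = (0.0400, -0.0300, -0.2000)

F = (-0.2000, 2.9000, -1.5000)
τ = (0.0400, -0.0300, -0.2000)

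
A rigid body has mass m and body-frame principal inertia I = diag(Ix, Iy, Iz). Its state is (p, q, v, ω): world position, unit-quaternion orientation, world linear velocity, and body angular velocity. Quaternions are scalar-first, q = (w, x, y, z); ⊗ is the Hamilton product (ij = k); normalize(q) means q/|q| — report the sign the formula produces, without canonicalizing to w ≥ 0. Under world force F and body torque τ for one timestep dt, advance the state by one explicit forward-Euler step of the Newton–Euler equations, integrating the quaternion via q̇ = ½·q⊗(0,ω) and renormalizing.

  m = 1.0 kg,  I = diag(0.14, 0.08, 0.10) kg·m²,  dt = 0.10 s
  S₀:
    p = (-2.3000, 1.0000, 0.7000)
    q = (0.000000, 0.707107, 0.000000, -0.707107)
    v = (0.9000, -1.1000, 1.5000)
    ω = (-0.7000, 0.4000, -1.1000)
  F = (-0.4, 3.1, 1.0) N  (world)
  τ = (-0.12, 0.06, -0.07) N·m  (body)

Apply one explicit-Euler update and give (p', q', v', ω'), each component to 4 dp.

p' = (-2.2100, 0.8900, 0.8500)
q' = (-0.0141, 0.7196, 0.0635, -0.6914)
v' = (0.8600, -0.7900, 1.6000)
ω' = (-0.7794, 0.4365, -1.1868)

angular accel α = (-0.7943, 0.3650, -0.8680)
ω' = ω + α·dt = (-0.7794, 0.4365, -1.1868)
2q̇ = q⊗(0,ω) = (-0.2828428, 0.2828428, 1.2727926, 0.2828428)
q' = normalize(q + ½dt·q⊗(0,ω)) = (-0.0141, 0.7196, 0.0635, -0.6914)
a = F/m = (-0.4000, 3.1000, 1.0000)
p' = p + v·dt = (-2.2100, 0.8900, 0.8500)
v' = v + a·dt = (0.8600, -0.7900, 1.6000)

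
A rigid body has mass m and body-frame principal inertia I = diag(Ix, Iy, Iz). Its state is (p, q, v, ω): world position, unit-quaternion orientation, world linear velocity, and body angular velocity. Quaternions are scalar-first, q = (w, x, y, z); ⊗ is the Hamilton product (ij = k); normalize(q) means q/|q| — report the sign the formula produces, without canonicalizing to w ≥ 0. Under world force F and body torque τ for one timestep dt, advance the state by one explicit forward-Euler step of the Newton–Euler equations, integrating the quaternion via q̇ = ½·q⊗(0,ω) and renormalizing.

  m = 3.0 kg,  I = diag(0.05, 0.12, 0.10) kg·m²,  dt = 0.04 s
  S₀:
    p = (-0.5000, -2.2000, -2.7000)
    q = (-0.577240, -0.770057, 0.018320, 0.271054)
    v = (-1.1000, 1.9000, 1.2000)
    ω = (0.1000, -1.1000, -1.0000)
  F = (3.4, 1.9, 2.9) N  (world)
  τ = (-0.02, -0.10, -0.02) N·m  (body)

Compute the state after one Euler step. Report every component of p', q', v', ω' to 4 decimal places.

p' = (-0.5440, -2.1240, -2.6520)
q' = (-0.5696, -0.7653, 0.0162, 0.2994)
v' = (-1.0547, 1.9253, 1.2387)
ω' = (0.1016, -1.1350, -1.0049)

p + v·dt = (-0.5440, -2.1240, -2.6520)
new velocity v' = (-1.0547, 1.9253, 1.2387)
α = I⁻¹(τ − ω×Iω) = (0.0400, -0.8750, -0.1230)
ω' = ω + α·dt = (0.1016, -1.1350, -1.0049)
q⊗(0,ω) = (0.3682117, 0.2221154, -0.1079876, 1.4224707)
q' = normalize(q + ½dt·q⊗(0,ω)) = (-0.5696, -0.7653, 0.0162, 0.2994)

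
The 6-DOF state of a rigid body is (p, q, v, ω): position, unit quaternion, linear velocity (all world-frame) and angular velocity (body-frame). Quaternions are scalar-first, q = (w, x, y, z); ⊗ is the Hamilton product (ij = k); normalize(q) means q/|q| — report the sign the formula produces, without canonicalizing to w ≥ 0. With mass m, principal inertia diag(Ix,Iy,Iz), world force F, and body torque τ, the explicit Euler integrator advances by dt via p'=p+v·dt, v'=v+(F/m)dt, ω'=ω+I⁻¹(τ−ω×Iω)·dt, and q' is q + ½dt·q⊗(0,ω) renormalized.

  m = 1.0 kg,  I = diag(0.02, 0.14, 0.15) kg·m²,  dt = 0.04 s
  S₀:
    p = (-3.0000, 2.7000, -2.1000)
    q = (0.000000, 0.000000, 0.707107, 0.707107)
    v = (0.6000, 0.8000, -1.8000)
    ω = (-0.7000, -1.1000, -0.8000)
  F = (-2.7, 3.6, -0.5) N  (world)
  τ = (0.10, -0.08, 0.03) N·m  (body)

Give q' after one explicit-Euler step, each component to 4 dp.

q⊗(0,ω) = (1.3435033, 0.2121321, -0.4949749, 0.4949749)
updated quaternion q' = (0.0269, 0.0042, 0.6969, 0.7167)

q' = (0.0269, 0.0042, 0.6969, 0.7167)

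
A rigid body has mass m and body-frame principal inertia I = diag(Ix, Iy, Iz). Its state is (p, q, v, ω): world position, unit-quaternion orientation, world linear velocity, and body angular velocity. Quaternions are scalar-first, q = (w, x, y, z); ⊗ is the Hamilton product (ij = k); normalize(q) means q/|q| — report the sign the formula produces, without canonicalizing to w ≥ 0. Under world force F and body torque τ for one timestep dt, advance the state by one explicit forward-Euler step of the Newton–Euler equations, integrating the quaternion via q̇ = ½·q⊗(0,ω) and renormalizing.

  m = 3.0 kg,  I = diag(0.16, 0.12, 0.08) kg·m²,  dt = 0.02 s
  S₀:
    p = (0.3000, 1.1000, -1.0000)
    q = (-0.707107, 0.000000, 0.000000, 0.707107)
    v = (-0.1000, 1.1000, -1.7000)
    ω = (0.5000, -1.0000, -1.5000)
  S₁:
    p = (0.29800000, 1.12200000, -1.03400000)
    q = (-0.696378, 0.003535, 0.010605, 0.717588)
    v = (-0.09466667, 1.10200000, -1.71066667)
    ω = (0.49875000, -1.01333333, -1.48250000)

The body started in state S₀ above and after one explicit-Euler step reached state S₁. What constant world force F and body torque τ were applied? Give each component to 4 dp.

F = (0.8000, 0.3000, -1.6000)
τ = (-0.0700, -0.1400, 0.0900)

ω₁ − ω₀ = (-0.00125000, -0.01333333, 0.01750000)
τ = I·(Δω/dt) + ω₀×(Iω₀) = (-0.0700, -0.1400, 0.0900)
velocity change Δv = (0.00533333, 0.00200000, -0.01066667)
applied force F = (0.8000, 0.3000, -1.6000)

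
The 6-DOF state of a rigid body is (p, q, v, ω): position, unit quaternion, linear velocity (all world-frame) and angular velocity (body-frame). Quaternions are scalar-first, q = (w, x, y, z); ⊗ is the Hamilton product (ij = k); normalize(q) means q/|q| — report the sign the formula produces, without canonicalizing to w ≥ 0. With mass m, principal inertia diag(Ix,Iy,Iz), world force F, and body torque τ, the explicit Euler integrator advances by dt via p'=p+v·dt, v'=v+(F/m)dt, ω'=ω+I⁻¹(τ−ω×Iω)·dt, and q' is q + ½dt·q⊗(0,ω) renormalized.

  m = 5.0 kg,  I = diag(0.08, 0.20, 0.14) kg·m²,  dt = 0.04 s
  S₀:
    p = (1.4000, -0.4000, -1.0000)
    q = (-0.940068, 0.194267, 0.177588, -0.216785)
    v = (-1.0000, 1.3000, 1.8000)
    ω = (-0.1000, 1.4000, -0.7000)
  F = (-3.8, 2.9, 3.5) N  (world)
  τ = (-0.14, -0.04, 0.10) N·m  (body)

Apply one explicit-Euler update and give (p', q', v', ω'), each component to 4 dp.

a = F/m = (-0.7600, 0.5800, 0.7000)
p' = p + v·dt = (1.3600, -0.3480, -0.9280)
v' = v + a·dt = (-1.0304, 1.3232, 1.8280)
α = I⁻¹(τ − ω×Iω) = (-2.4850, -0.1790, 0.8343)
ω' = ω + α·dt = (-0.1994, 1.3928, -0.6666)
Hamilton product q⊗(0,ω) = (-0.3809460, 0.2731942, -1.1584298, 0.9477802)
q' = normalize(q + ½dt·q⊗(0,ω)) = (-0.9472, 0.1996, 0.1543, -0.1977)

p' = (1.3600, -0.3480, -0.9280)
q' = (-0.9472, 0.1996, 0.1543, -0.1977)
v' = (-1.0304, 1.3232, 1.8280)
ω' = (-0.1994, 1.3928, -0.6666)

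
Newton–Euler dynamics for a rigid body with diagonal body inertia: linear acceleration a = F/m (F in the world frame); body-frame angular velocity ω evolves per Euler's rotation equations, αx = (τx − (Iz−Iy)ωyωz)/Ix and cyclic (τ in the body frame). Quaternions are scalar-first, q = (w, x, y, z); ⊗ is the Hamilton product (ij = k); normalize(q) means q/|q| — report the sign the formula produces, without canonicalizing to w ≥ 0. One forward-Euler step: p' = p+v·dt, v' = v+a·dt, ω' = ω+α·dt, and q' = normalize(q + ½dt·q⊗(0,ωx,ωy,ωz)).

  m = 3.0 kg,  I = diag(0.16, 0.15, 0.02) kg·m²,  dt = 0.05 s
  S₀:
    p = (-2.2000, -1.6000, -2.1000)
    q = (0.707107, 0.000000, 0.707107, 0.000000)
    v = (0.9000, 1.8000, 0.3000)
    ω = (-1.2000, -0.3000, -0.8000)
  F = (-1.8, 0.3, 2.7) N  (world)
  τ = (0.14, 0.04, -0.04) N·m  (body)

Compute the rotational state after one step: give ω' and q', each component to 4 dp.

ω' = (-1.1465, -0.3315, -0.8910)
q' = (0.7119, -0.0353, 0.7013, 0.0071)

α = I⁻¹(τ − ω×Iω) = (1.0700, -0.6293, -1.8200)
ω' = ω + α·dt = (-1.1465, -0.3315, -0.8910)
Hamilton product q⊗(0,ω) = (0.2121321, -1.4142140, -0.2121321, 0.2828428)
q' = normalize(q + ½dt·q⊗(0,ω)) = (0.7119, -0.0353, 0.7013, 0.0071)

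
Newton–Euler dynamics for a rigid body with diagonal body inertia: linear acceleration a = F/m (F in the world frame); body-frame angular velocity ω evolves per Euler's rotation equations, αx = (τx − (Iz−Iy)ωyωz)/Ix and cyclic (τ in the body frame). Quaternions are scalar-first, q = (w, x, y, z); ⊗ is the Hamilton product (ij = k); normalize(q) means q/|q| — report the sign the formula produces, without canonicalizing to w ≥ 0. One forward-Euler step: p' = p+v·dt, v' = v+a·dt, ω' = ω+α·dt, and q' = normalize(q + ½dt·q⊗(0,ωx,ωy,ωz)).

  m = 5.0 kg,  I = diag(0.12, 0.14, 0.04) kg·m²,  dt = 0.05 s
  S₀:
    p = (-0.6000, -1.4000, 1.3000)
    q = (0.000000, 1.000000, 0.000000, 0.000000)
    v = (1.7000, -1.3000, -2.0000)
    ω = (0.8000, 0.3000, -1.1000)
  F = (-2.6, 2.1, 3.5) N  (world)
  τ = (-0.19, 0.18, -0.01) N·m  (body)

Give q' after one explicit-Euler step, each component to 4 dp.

2q̇ = q⊗(0,ω) = (-0.8000000, 0.0000000, 1.1000000, 0.3000000)
q + ½dt·q⊗(0,ω), renormalized = (-0.0200, 0.9994, 0.0275, 0.0075)

q' = (-0.0200, 0.9994, 0.0275, 0.0075)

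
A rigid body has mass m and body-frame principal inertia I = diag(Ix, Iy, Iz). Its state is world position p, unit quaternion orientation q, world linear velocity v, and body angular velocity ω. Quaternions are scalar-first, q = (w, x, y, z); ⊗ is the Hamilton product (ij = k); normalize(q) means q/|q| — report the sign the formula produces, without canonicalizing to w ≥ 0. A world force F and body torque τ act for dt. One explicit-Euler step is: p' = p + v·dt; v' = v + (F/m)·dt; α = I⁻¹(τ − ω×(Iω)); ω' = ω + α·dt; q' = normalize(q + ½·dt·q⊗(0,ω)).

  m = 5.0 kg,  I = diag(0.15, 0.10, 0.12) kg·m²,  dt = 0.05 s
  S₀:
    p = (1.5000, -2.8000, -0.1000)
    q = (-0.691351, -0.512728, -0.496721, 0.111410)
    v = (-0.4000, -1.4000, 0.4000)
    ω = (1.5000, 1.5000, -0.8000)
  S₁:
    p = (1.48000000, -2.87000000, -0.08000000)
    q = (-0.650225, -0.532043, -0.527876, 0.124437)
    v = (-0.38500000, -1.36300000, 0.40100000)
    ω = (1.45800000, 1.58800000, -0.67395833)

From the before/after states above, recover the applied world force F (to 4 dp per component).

F = (1.5000, 3.7000, 0.1000)

velocity change Δv = (0.01500000, 0.03700000, 0.00100000)
m·(v₁−v₀)/dt = (1.5000, 3.7000, 0.1000)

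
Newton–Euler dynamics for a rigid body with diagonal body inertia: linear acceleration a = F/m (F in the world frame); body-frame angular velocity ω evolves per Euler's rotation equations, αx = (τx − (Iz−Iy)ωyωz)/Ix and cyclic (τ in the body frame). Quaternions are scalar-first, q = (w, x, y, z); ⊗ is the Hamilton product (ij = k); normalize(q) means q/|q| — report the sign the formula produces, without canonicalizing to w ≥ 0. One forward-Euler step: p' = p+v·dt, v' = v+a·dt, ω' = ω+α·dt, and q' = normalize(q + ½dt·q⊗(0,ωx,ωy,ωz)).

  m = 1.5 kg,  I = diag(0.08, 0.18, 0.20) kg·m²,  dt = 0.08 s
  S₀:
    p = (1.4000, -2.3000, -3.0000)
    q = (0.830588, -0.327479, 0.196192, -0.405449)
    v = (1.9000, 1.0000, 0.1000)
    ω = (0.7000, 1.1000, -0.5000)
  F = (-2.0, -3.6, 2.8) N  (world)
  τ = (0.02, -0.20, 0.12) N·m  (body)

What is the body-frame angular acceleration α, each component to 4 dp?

α = (0.3875, -1.3444, 0.2150)

precession coupling ω×(Iω) = (-0.0110, 0.0420, 0.0770)
(τ − ω×Iω)/I = (0.3875, -1.3444, 0.2150)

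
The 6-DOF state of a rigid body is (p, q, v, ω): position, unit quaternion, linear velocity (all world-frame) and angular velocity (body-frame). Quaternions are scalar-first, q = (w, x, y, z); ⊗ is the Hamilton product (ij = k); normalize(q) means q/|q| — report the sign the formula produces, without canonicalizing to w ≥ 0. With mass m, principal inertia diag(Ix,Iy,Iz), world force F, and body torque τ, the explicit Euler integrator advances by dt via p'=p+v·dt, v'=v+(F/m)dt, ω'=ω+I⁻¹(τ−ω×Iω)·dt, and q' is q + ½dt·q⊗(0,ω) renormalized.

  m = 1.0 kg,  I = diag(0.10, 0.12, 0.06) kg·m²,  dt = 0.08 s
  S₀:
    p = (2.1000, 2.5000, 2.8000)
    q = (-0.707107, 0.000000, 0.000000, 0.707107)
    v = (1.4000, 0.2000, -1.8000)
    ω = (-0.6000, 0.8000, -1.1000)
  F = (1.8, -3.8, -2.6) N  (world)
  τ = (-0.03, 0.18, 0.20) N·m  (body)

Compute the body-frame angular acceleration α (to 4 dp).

precession coupling ω×(Iω) = (0.0528, 0.0264, -0.0096)
α = I⁻¹(τ − ω×Iω) = (-0.8280, 1.2800, 3.4933)

α = (-0.8280, 1.2800, 3.4933)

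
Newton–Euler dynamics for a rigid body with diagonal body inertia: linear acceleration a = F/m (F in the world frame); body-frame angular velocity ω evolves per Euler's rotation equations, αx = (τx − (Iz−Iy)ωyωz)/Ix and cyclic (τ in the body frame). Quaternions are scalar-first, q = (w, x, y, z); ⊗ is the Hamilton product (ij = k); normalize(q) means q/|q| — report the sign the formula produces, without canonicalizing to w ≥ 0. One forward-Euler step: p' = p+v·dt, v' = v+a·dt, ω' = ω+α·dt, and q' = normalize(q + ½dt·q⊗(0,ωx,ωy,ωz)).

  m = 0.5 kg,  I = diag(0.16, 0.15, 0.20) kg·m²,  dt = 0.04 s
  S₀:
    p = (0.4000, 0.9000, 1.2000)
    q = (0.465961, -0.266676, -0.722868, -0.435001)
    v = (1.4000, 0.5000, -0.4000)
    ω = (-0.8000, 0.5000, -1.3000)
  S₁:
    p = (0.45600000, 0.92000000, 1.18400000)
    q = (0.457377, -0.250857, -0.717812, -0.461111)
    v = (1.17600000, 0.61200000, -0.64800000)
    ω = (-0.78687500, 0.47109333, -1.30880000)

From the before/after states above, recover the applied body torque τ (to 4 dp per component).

τ = (0.0200, -0.1500, -0.0400)

Δω = ω₁−ω₀ = (0.01312500, -0.02890667, -0.00880000)
τ = I·(Δω/dt) + ω₀×(Iω₀) = (0.0200, -0.1500, -0.0400)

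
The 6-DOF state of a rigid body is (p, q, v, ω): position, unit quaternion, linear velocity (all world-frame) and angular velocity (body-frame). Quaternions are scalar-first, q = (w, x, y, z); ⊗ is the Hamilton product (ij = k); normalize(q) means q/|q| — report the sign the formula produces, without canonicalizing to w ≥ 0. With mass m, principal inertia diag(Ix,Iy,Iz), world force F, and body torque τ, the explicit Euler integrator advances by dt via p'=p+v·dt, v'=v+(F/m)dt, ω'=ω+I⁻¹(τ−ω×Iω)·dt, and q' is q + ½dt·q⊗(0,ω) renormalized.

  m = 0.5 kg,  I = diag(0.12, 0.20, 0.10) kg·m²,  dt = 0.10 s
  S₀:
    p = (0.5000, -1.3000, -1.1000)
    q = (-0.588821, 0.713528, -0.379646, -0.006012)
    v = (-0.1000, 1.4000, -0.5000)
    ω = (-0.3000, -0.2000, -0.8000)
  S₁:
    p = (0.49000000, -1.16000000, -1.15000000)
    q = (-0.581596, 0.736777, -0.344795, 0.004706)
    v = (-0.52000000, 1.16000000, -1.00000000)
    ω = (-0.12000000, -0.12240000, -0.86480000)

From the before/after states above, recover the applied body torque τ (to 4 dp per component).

ω₁ − ω₀ = (0.18000000, 0.07760000, -0.06480000)
applied torque τ = (0.2000, 0.1600, -0.0600)

τ = (0.2000, 0.1600, -0.0600)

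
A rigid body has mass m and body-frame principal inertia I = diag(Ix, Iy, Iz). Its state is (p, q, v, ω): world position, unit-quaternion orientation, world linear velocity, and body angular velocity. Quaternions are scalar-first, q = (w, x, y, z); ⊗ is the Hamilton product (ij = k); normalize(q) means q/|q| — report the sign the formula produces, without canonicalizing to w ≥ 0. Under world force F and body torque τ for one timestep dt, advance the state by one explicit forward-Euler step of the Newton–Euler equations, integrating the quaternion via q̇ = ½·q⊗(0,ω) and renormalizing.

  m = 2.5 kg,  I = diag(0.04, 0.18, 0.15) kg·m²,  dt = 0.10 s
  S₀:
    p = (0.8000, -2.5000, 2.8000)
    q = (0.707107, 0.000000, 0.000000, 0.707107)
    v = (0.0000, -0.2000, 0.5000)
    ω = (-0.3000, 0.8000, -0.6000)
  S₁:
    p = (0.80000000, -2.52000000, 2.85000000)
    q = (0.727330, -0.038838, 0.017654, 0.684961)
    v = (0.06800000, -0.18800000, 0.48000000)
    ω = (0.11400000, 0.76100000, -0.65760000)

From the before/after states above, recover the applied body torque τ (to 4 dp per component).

ω₁ − ω₀ = (0.41400000, -0.03900000, -0.05760000)
τ = I·(Δω/dt) + ω₀×(Iω₀) = (0.1800, -0.0900, -0.1200)

τ = (0.1800, -0.0900, -0.1200)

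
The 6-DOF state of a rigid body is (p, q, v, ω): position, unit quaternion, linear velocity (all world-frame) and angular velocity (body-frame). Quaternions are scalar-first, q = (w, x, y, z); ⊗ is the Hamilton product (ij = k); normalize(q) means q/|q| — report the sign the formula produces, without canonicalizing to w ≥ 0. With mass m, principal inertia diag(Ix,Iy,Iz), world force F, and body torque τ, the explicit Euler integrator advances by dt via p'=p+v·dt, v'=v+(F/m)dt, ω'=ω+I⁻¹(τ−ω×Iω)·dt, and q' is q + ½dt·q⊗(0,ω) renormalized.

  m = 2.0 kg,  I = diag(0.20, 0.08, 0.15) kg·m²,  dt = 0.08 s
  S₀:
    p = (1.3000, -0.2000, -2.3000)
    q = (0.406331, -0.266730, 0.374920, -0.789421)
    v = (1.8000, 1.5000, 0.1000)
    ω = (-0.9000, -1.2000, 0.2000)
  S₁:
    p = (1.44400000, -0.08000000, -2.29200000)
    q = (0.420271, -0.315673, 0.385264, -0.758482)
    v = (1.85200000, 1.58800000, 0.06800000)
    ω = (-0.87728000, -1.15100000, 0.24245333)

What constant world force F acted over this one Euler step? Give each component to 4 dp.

v₁ − v₀ = (0.05200000, 0.08800000, -0.03200000)
applied force F = (1.3000, 2.2000, -0.8000)

F = (1.3000, 2.2000, -0.8000)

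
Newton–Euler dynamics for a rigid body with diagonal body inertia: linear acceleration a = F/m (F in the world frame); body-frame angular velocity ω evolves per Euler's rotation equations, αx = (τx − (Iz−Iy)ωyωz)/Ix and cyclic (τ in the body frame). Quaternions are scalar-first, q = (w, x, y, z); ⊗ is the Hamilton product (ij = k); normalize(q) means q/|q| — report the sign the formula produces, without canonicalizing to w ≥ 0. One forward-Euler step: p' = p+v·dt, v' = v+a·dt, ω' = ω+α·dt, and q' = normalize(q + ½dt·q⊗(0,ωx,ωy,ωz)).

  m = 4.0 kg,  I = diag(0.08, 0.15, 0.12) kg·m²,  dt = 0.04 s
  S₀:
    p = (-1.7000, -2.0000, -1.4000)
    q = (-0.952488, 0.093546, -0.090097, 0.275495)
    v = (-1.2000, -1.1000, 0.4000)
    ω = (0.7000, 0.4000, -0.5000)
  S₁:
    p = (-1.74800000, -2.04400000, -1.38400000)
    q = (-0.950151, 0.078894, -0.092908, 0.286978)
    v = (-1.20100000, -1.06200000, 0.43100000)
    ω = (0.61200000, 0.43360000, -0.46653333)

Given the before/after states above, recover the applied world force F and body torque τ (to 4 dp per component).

v₁ − v₀ = (-0.00100000, 0.03800000, 0.03100000)
applied force F = (-0.1000, 3.8000, 3.1000)
Δω = ω₁−ω₀ = (-0.08800000, 0.03360000, 0.03346667)
precession coupling = (0.0060, 0.0140, 0.0196)
τ = I·(Δω/dt) + ω₀×(Iω₀) = (-0.1700, 0.1400, 0.1200)

F = (-0.1000, 3.8000, 3.1000)
τ = (-0.1700, 0.1400, 0.1200)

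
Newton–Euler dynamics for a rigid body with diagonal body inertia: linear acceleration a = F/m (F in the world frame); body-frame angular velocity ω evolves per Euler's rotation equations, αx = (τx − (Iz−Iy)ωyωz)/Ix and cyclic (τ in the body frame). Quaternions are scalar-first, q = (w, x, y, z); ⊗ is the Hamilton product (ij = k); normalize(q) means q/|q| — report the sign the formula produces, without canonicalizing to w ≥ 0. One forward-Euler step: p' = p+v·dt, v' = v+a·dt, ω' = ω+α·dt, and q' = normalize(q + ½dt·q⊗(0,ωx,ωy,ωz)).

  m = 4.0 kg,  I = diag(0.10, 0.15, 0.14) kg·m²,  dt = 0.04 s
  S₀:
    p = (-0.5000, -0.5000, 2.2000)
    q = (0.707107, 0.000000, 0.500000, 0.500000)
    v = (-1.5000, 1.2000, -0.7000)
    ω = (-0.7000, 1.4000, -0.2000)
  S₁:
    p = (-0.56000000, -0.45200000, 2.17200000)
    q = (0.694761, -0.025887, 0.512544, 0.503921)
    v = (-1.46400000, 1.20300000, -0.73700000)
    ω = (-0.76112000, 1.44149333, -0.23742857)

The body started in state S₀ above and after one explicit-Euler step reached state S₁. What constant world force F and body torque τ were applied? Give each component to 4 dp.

Δω = ω₁−ω₀ = (-0.06112000, 0.04149333, -0.03742857)
gyro term ω₀×Iω₀ = (0.0028, -0.0056, -0.0490)
applied torque τ = (-0.1500, 0.1500, -0.1800)
Δv = v₁−v₀ = (0.03600000, 0.00300000, -0.03700000)
applied force F = (3.6000, 0.3000, -3.7000)

F = (3.6000, 0.3000, -3.7000)
τ = (-0.1500, 0.1500, -0.1800)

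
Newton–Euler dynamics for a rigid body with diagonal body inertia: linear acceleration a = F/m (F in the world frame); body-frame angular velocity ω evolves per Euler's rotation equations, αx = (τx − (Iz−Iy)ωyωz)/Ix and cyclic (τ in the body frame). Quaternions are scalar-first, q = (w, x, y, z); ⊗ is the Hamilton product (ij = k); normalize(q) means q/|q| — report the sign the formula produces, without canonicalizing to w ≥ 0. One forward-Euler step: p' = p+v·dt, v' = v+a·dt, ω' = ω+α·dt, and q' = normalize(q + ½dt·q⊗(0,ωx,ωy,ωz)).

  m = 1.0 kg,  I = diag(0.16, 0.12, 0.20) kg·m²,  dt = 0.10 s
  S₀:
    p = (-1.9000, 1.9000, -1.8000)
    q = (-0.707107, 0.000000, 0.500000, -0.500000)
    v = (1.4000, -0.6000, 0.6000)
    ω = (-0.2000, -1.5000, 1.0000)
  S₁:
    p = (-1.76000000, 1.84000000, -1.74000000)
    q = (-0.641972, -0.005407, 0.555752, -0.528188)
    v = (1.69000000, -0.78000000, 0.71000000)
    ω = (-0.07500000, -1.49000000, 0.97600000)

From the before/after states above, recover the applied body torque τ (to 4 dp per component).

Δω = ω₁−ω₀ = (0.12500000, 0.01000000, -0.02400000)
gyro term ω₀×Iω₀ = (-0.1200, 0.0080, -0.0120)
I·α + gyro = (0.0800, 0.0200, -0.0600)

τ = (0.0800, 0.0200, -0.0600)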